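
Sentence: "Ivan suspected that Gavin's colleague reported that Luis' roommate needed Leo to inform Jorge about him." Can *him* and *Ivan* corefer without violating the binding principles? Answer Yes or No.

*Ivan* is an R-expression; Principle C requires it to be free (not bound by any c-commanding expression).
— him: second object of the clause headed by 'inform'; the pronoun does not c-command the R-expression — coreference allowed.

Yes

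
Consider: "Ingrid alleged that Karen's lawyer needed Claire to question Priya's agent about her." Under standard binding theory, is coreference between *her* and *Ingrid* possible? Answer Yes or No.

*Ingrid* is an R-expression; Principle C requires it to be free (not bound by any c-commanding expression).
— her: second object of the clause headed by 'question'; the pronoun does not c-command the R-expression — coreference allowed.

Yes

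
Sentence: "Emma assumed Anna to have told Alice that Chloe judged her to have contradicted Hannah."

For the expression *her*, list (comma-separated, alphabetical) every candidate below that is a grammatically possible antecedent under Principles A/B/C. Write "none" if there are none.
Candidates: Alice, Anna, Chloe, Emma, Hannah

*her* is a pronoun; Principle B requires it to be free in its binding domain — the clause headed by 'judged'.
— Alice: object of the clause headed by 'told'; c-commands the pronoun but lies outside its binding domain — allowed.
— Anna: subject of the clause headed by 'told'; c-commands the pronoun but lies outside its binding domain — allowed.
— Chloe: subject of the clause headed by 'judged'; c-commands the pronoun within its binding domain — blocked (Principle B).
— Emma: subject of the matrix clause; c-commands the pronoun but lies outside its binding domain — allowed.
— Hannah: object of the clause headed by 'contradicted'; is c-commanded by the pronoun; coreference would bind this R-expression — blocked (Principle C).

Alice, Anna, Emma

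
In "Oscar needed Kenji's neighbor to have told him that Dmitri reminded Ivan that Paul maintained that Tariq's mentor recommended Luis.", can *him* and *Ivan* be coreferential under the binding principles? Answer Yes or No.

*Ivan* is an R-expression; Principle C requires it to be free (not bound by any c-commanding expression).
— him: object of the clause headed by 'told'; the pronoun c-commands the R-expression — coreference blocked (Principle C).

No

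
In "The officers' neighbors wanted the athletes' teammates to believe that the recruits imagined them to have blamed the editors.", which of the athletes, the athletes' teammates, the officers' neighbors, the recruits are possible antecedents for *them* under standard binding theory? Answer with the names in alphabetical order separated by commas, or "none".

the athletes, the athletes' teammates, the officers' neighbors

*them* is a pronoun; Principle B requires it to be free in its binding domain — the clause headed by 'imagined'.
— the athletes: possessor inside the subject DP of the clause headed by 'believe'; does not c-command the pronoun — Principle B does not apply; allowed.
— the athletes' teammates: subject of the clause headed by 'believe'; c-commands the pronoun but lies outside its binding domain — allowed.
— the officers' neighbors: subject of the matrix clause; c-commands the pronoun but lies outside its binding domain — allowed.
— the recruits: subject of the clause headed by 'imagined'; c-commands the pronoun within its binding domain — blocked (Principle B).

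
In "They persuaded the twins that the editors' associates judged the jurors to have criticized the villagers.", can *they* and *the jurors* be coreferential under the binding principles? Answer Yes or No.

No

*the jurors* is an R-expression; Principle C requires it to be free (not bound by any c-commanding expression).
— they: subject of the matrix clause; the pronoun c-commands the R-expression — coreference blocked (Principle C).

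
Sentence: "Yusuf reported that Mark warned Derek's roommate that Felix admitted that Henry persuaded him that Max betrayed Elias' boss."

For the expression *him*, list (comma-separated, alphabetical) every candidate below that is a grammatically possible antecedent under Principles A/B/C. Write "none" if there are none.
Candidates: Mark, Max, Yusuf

*him* is a pronoun; Principle B requires it to be free in its binding domain — the clause headed by 'persuaded'.
— Mark: subject of the clause headed by 'warned'; c-commands the pronoun but lies outside its binding domain — allowed.
— Max: subject of the clause headed by 'betrayed'; is c-commanded by the pronoun; coreference would bind this R-expression — blocked (Principle C).
— Yusuf: subject of the matrix clause; c-commands the pronoun but lies outside its binding domain — allowed.

Mark, Yusuf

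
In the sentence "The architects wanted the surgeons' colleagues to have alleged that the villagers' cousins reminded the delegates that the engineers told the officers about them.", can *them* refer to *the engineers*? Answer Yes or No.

No

*them* is a pronoun; Principle B requires it to be free in its binding domain — the clause headed by 'told'.
— the engineers: subject of the clause headed by 'told'; c-commands the pronoun within its binding domain — blocked (Principle B).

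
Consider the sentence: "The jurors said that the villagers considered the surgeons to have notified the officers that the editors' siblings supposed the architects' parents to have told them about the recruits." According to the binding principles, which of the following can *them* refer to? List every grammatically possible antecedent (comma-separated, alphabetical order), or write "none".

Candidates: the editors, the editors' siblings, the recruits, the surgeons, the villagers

the editors, the editors' siblings, the surgeons, the villagers

*them* is a pronoun; Principle B requires it to be free in its binding domain — the clause headed by 'told'.
— the editors: possessor inside the subject DP of the clause headed by 'supposed'; does not c-command the pronoun — Principle B does not apply; allowed.
— the editors' siblings: subject of the clause headed by 'supposed'; c-commands the pronoun but lies outside its binding domain — allowed.
— the recruits: second object of the clause headed by 'told'; is c-commanded by the pronoun; coreference would bind this R-expression — blocked (Principle C).
— the surgeons: subject of the clause headed by 'notified'; c-commands the pronoun but lies outside its binding domain — allowed.
— the villagers: subject of the clause headed by 'considered'; c-commands the pronoun but lies outside its binding domain — allowed.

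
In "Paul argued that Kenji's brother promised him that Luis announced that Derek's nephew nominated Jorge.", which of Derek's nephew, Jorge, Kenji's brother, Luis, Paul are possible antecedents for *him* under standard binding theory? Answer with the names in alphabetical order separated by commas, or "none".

*him* is a pronoun; Principle B requires it to be free in its binding domain — the clause headed by 'promised'.
— Derek's nephew: subject of the clause headed by 'nominated'; is c-commanded by the pronoun; coreference would bind this R-expression — blocked (Principle C).
— Jorge: object of the clause headed by 'nominated'; is c-commanded by the pronoun; coreference would bind this R-expression — blocked (Principle C).
— Kenji's brother: subject of the clause headed by 'promised'; c-commands the pronoun within its binding domain — blocked (Principle B).
— Luis: subject of the clause headed by 'announced'; is c-commanded by the pronoun; coreference would bind this R-expression — blocked (Principle C).
— Paul: subject of the matrix clause; c-commands the pronoun but lies outside its binding domain — allowed.

Paul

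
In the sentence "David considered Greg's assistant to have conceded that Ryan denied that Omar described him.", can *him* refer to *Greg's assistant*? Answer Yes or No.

*him* is a pronoun; Principle B requires it to be free in its binding domain — the clause headed by 'described'.
— Greg's assistant: subject of the clause headed by 'conceded'; c-commands the pronoun but lies outside its binding domain — allowed.

Yes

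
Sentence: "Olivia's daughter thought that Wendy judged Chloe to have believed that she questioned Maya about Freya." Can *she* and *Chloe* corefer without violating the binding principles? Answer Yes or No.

*Chloe* is an R-expression; Principle C requires it to be free (not bound by any c-commanding expression).
— she: subject of the clause headed by 'questioned'; the pronoun does not c-command the R-expression — coreference allowed.

Yes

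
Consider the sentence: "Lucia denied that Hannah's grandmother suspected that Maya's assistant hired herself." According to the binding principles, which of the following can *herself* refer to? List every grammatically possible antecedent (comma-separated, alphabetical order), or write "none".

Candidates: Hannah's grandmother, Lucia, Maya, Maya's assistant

*herself* is a reflexive; Principle A requires it to be bound within its binding domain — the clause headed by 'hired'.
— Hannah's grandmother: subject of the clause headed by 'suspected'; c-commands the reflexive but lies outside its binding domain — cannot bind it (Principle A).
— Lucia: subject of the matrix clause; c-commands the reflexive but lies outside its binding domain — cannot bind it (Principle A).
— Maya: possessor inside the subject DP of the clause headed by 'hired'; does not c-command the reflexive — cannot bind it (Principle A).
— Maya's assistant: subject of the clause headed by 'hired'; c-commands the reflexive within its binding domain — allowed (Principle A).

Maya's assistant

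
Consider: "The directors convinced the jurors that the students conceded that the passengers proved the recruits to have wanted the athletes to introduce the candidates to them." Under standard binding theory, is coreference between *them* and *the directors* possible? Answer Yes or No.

Yes

*the directors* is an R-expression; Principle C requires it to be free (not bound by any c-commanding expression).
— them: second object of the clause headed by 'introduce'; the pronoun does not c-command the R-expression — coreference allowed.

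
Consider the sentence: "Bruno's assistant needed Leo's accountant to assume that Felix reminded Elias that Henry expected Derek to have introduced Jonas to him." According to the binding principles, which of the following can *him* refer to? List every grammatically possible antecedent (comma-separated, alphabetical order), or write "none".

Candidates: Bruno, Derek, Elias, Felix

Bruno, Elias, Felix

*him* is a pronoun; Principle B requires it to be free in its binding domain — the clause headed by 'introduced'.
— Bruno: possessor inside the subject DP of the matrix clause; does not c-command the pronoun — Principle B does not apply; allowed.
— Derek: subject of the clause headed by 'introduced'; c-commands the pronoun within its binding domain — blocked (Principle B).
— Elias: object of the clause headed by 'reminded'; c-commands the pronoun but lies outside its binding domain — allowed.
— Felix: subject of the clause headed by 'reminded'; c-commands the pronoun but lies outside its binding domain — allowed.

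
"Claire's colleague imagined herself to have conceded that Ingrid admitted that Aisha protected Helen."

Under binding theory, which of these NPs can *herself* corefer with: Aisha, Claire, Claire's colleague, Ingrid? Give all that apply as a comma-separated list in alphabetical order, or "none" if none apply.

*herself* is a reflexive; Principle A requires it to be bound within its binding domain — the matrix clause.
— Aisha: subject of the clause headed by 'protected'; does not c-command the reflexive — cannot bind it (Principle A).
— Claire: possessor inside the subject DP of the matrix clause; does not c-command the reflexive — cannot bind it (Principle A).
— Claire's colleague: subject of the matrix clause; c-commands the reflexive within its binding domain — allowed (Principle A).
— Ingrid: subject of the clause headed by 'admitted'; does not c-command the reflexive — cannot bind it (Principle A).

Claire's colleague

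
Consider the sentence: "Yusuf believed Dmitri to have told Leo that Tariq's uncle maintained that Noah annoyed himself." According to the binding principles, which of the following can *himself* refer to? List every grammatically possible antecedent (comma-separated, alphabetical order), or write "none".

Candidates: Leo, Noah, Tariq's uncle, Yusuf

*himself* is a reflexive; Principle A requires it to be bound within its binding domain — the clause headed by 'annoyed'.
— Leo: object of the clause headed by 'told'; c-commands the reflexive but lies outside its binding domain — cannot bind it (Principle A).
— Noah: subject of the clause headed by 'annoyed'; c-commands the reflexive within its binding domain — allowed (Principle A).
— Tariq's uncle: subject of the clause headed by 'maintained'; c-commands the reflexive but lies outside its binding domain — cannot bind it (Principle A).
— Yusuf: subject of the matrix clause; c-commands the reflexive but lies outside its binding domain — cannot bind it (Principle A).

Noah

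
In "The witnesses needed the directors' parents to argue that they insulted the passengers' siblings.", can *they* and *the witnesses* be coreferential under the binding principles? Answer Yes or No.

Yes

*the witnesses* is an R-expression; Principle C requires it to be free (not bound by any c-commanding expression).
— they: subject of the clause headed by 'insulted'; the pronoun does not c-command the R-expression — coreference allowed.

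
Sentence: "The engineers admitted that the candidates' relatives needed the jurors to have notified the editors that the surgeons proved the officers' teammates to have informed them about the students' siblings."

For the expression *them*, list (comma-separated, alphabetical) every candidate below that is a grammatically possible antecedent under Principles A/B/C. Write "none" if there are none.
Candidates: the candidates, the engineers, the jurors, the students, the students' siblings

*them* is a pronoun; Principle B requires it to be free in its binding domain — the clause headed by 'informed'.
— the candidates: possessor inside the subject DP of the clause headed by 'needed'; does not c-command the pronoun — Principle B does not apply; allowed.
— the engineers: subject of the matrix clause; c-commands the pronoun but lies outside its binding domain — allowed.
— the jurors: subject of the clause headed by 'notified'; c-commands the pronoun but lies outside its binding domain — allowed.
— the students: possessor inside the second object DP of the clause headed by 'informed'; is c-commanded by the pronoun; coreference would bind this R-expression — blocked (Principle C).
— the students' siblings: second object of the clause headed by 'informed'; is c-commanded by the pronoun; coreference would bind this R-expression — blocked (Principle C).

the candidates, the engineers, the jurors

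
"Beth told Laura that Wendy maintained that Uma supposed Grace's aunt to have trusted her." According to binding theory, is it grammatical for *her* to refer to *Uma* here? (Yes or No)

*Uma* is an R-expression; Principle C requires it to be free (not bound by any c-commanding expression).
— her: object of the clause headed by 'trusted'; the pronoun does not c-command the R-expression — coreference allowed.

Yes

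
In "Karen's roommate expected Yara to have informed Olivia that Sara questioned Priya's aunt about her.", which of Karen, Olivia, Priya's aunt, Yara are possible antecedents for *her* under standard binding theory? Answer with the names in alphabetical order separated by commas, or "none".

*her* is a pronoun; Principle B requires it to be free in its binding domain — the clause headed by 'questioned'.
— Karen: possessor inside the subject DP of the matrix clause; does not c-command the pronoun — Principle B does not apply; allowed.
— Olivia: object of the clause headed by 'informed'; c-commands the pronoun but lies outside its binding domain — allowed.
— Priya's aunt: object of the clause headed by 'questioned'; c-commands the pronoun within its binding domain — blocked (Principle B).
— Yara: subject of the clause headed by 'informed'; c-commands the pronoun but lies outside its binding domain — allowed.

Karen, Olivia, Yara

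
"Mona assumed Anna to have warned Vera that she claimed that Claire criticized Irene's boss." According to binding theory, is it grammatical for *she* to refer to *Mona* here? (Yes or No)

Yes

*Mona* is an R-expression; Principle C requires it to be free (not bound by any c-commanding expression).
— she: subject of the clause headed by 'claimed'; the pronoun does not c-command the R-expression — coreference allowed.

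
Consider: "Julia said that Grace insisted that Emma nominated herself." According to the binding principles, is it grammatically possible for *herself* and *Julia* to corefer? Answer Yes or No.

No

*herself* is a reflexive; Principle A requires it to be bound within its binding domain — the clause headed by 'nominated'.
— Julia: subject of the matrix clause; c-commands the reflexive but lies outside its binding domain — cannot bind it (Principle A).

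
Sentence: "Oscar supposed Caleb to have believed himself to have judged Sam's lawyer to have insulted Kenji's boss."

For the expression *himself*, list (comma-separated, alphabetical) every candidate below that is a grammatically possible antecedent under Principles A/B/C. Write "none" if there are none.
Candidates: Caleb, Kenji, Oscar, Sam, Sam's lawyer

*himself* is a reflexive; Principle A requires it to be bound within its binding domain — the clause headed by 'believed'.
— Caleb: subject of the clause headed by 'believed'; c-commands the reflexive within its binding domain — allowed (Principle A).
— Kenji: possessor inside the object DP of the clause headed by 'insulted'; does not c-command the reflexive — cannot bind it (Principle A).
— Oscar: subject of the matrix clause; c-commands the reflexive but lies outside its binding domain — cannot bind it (Principle A).
— Sam: possessor inside the subject DP of the clause headed by 'insulted'; does not c-command the reflexive — cannot bind it (Principle A).
— Sam's lawyer: subject of the clause headed by 'insulted'; does not c-command the reflexive — cannot bind it (Principle A).

Caleb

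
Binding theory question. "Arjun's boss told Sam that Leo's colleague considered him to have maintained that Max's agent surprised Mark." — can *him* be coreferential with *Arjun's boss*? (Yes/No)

*him* is a pronoun; Principle B requires it to be free in its binding domain — the clause headed by 'considered'.
— Arjun's boss: subject of the matrix clause; c-commands the pronoun but lies outside its binding domain — allowed.

Yes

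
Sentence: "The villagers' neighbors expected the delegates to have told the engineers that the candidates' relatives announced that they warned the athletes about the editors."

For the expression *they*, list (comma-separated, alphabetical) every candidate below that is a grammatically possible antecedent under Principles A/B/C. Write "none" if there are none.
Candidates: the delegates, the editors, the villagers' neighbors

the delegates, the villagers' neighbors

*they* is a pronoun; Principle B requires it to be free in its binding domain — the clause headed by 'warned'.
— the delegates: subject of the clause headed by 'told'; c-commands the pronoun but lies outside its binding domain — allowed.
— the editors: second object of the clause headed by 'warned'; is c-commanded by the pronoun; coreference would bind this R-expression — blocked (Principle C).
— the villagers' neighbors: subject of the matrix clause; c-commands the pronoun but lies outside its binding domain — allowed.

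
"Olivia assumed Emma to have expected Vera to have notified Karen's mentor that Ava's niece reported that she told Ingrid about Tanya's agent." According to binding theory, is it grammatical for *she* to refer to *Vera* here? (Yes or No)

Yes

*Vera* is an R-expression; Principle C requires it to be free (not bound by any c-commanding expression).
— she: subject of the clause headed by 'told'; the pronoun does not c-command the R-expression — coreference allowed.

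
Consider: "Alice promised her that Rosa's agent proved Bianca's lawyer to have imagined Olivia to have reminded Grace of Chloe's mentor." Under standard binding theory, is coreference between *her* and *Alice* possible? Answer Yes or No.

No

*Alice* is an R-expression; Principle C requires it to be free (not bound by any c-commanding expression).
— her: object of the matrix clause; the R-expression locally c-commands the pronoun — coreference blocked (Principle B on the pronoun).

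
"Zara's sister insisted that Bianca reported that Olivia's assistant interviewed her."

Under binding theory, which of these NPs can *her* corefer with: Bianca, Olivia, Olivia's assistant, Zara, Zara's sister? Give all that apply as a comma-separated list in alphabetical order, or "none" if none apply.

*her* is a pronoun; Principle B requires it to be free in its binding domain — the clause headed by 'interviewed'.
— Bianca: subject of the clause headed by 'reported'; c-commands the pronoun but lies outside its binding domain — allowed.
— Olivia: possessor inside the subject DP of the clause headed by 'interviewed'; does not c-command the pronoun — Principle B does not apply; allowed.
— Olivia's assistant: subject of the clause headed by 'interviewed'; c-commands the pronoun within its binding domain — blocked (Principle B).
— Zara: possessor inside the subject DP of the matrix clause; does not c-command the pronoun — Principle B does not apply; allowed.
— Zara's sister: subject of the matrix clause; c-commands the pronoun but lies outside its binding domain — allowed.

Bianca, Olivia, Zara, Zara's sister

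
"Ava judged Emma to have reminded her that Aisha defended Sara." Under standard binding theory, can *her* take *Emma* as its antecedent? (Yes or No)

No

*her* is a pronoun; Principle B requires it to be free in its binding domain — the clause headed by 'reminded'.
— Emma: subject of the clause headed by 'reminded'; c-commands the pronoun within its binding domain — blocked (Principle B).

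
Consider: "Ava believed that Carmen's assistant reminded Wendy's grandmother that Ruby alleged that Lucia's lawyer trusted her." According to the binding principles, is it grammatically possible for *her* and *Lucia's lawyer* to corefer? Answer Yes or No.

*her* is a pronoun; Principle B requires it to be free in its binding domain — the clause headed by 'trusted'.
— Lucia's lawyer: subject of the clause headed by 'trusted'; c-commands the pronoun within its binding domain — blocked (Principle B).

No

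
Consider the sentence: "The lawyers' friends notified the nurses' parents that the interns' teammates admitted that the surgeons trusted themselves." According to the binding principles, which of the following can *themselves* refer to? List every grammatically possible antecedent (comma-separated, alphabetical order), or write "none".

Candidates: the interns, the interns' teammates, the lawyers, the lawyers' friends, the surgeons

the surgeons

*themselves* is a reflexive; Principle A requires it to be bound within its binding domain — the clause headed by 'trusted'.
— the interns: possessor inside the subject DP of the clause headed by 'admitted'; does not c-command the reflexive — cannot bind it (Principle A).
— the interns' teammates: subject of the clause headed by 'admitted'; c-commands the reflexive but lies outside its binding domain — cannot bind it (Principle A).
— the lawyers: possessor inside the subject DP of the matrix clause; does not c-command the reflexive — cannot bind it (Principle A).
— the lawyers' friends: subject of the matrix clause; c-commands the reflexive but lies outside its binding domain — cannot bind it (Principle A).
— the surgeons: subject of the clause headed by 'trusted'; c-commands the reflexive within its binding domain — allowed (Principle A).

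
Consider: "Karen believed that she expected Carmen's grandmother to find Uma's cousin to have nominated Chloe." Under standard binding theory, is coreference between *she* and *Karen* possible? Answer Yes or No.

*Karen* is an R-expression; Principle C requires it to be free (not bound by any c-commanding expression).
— she: subject of the clause headed by 'expected'; the pronoun does not c-command the R-expression — coreference allowed.

Yes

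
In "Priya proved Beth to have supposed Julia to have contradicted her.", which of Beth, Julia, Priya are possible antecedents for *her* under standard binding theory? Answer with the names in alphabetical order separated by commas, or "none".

*her* is a pronoun; Principle B requires it to be free in its binding domain — the clause headed by 'contradicted'.
— Beth: subject of the clause headed by 'supposed'; c-commands the pronoun but lies outside its binding domain — allowed.
— Julia: subject of the clause headed by 'contradicted'; c-commands the pronoun within its binding domain — blocked (Principle B).
— Priya: subject of the matrix clause; c-commands the pronoun but lies outside its binding domain — allowed.

Beth, Priya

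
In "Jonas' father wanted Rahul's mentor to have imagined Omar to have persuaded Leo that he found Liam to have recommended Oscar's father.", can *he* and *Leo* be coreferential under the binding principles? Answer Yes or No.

*Leo* is an R-expression; Principle C requires it to be free (not bound by any c-commanding expression).
— he: subject of the clause headed by 'found'; the pronoun does not c-command the R-expression — coreference allowed.

Yes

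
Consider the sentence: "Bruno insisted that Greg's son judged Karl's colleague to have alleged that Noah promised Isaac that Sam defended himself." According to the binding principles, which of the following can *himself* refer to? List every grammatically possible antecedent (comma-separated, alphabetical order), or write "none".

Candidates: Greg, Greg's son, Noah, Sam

Sam

*himself* is a reflexive; Principle A requires it to be bound within its binding domain — the clause headed by 'defended'.
— Greg: possessor inside the subject DP of the clause headed by 'judged'; does not c-command the reflexive — cannot bind it (Principle A).
— Greg's son: subject of the clause headed by 'judged'; c-commands the reflexive but lies outside its binding domain — cannot bind it (Principle A).
— Noah: subject of the clause headed by 'promised'; c-commands the reflexive but lies outside its binding domain — cannot bind it (Principle A).
— Sam: subject of the clause headed by 'defended'; c-commands the reflexive within its binding domain — allowed (Principle A).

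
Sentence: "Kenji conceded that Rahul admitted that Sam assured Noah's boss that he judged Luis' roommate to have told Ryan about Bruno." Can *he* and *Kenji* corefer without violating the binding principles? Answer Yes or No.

*Kenji* is an R-expression; Principle C requires it to be free (not bound by any c-commanding expression).
— he: subject of the clause headed by 'judged'; the pronoun does not c-command the R-expression — coreference allowed.

Yes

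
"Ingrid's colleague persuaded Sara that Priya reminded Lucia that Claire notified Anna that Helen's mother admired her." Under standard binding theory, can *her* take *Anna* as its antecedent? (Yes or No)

*her* is a pronoun; Principle B requires it to be free in its binding domain — the clause headed by 'admired'.
— Anna: object of the clause headed by 'notified'; c-commands the pronoun but lies outside its binding domain — allowed.

Yes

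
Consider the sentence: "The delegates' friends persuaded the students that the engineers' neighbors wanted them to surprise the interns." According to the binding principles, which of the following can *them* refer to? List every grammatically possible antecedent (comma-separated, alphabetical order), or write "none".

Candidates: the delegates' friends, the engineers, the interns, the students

*them* is a pronoun; Principle B requires it to be free in its binding domain — the clause headed by 'wanted'.
— the delegates' friends: subject of the matrix clause; c-commands the pronoun but lies outside its binding domain — allowed.
— the engineers: possessor inside the subject DP of the clause headed by 'wanted'; does not c-command the pronoun — Principle B does not apply; allowed.
— the interns: object of the clause headed by 'surprise'; is c-commanded by the pronoun; coreference would bind this R-expression — blocked (Principle C).
— the students: object of the matrix clause; c-commands the pronoun but lies outside its binding domain — allowed.

the delegates' friends, the engineers, the students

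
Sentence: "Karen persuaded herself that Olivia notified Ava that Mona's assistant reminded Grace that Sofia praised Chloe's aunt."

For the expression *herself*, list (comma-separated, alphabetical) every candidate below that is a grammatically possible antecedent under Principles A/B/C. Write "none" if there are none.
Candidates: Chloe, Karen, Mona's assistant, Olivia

*herself* is a reflexive; Principle A requires it to be bound within its binding domain — the matrix clause.
— Chloe: possessor inside the object DP of the clause headed by 'praised'; does not c-command the reflexive — cannot bind it (Principle A).
— Karen: subject of the matrix clause; c-commands the reflexive within its binding domain — allowed (Principle A).
— Mona's assistant: subject of the clause headed by 'reminded'; does not c-command the reflexive — cannot bind it (Principle A).
— Olivia: subject of the clause headed by 'notified'; does not c-command the reflexive — cannot bind it (Principle A).

Karen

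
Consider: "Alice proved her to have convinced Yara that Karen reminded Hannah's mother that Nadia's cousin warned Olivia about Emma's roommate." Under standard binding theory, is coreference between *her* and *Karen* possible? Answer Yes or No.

No

*Karen* is an R-expression; Principle C requires it to be free (not bound by any c-commanding expression).
— her: subject of the clause headed by 'convinced'; the pronoun c-commands the R-expression — coreference blocked (Principle C).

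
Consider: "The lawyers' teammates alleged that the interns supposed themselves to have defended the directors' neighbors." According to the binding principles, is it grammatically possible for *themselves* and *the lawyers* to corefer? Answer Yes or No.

No

*themselves* is a reflexive; Principle A requires it to be bound within its binding domain — the clause headed by 'supposed'.
— the lawyers: possessor inside the subject DP of the matrix clause; does not c-command the reflexive — cannot bind it (Principle A).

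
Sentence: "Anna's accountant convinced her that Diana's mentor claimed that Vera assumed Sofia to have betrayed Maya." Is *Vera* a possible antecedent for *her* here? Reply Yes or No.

*her* is a pronoun; Principle B requires it to be free in its binding domain — the matrix clause.
— Vera: subject of the clause headed by 'assumed'; is c-commanded by the pronoun; coreference would bind this R-expression — blocked (Principle C).

No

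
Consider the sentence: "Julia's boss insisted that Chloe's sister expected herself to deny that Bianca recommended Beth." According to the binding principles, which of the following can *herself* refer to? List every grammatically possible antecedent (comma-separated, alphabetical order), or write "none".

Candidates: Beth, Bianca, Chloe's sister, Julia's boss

Chloe's sister

*herself* is a reflexive; Principle A requires it to be bound within its binding domain — the clause headed by 'expected'.
— Beth: object of the clause headed by 'recommended'; does not c-command the reflexive — cannot bind it (Principle A).
— Bianca: subject of the clause headed by 'recommended'; does not c-command the reflexive — cannot bind it (Principle A).
— Chloe's sister: subject of the clause headed by 'expected'; c-commands the reflexive within its binding domain — allowed (Principle A).
— Julia's boss: subject of the matrix clause; c-commands the reflexive but lies outside its binding domain — cannot bind it (Principle A).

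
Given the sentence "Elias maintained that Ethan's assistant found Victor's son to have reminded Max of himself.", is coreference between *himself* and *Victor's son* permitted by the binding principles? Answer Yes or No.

Yes

*himself* is a reflexive; Principle A requires it to be bound within its binding domain — the clause headed by 'reminded'.
— Victor's son: subject of the clause headed by 'reminded'; c-commands the reflexive within its binding domain — allowed (Principle A).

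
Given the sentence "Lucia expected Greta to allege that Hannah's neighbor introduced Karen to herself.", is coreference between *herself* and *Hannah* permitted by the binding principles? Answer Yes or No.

*herself* is a reflexive; Principle A requires it to be bound within its binding domain — the clause headed by 'introduced'.
— Hannah: possessor inside the subject DP of the clause headed by 'introduced'; does not c-command the reflexive — cannot bind it (Principle A).

No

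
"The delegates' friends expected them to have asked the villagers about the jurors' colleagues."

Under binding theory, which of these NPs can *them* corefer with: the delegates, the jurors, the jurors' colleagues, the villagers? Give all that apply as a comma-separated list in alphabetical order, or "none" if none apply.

*them* is a pronoun; Principle B requires it to be free in its binding domain — the matrix clause.
— the delegates: possessor inside the subject DP of the matrix clause; does not c-command the pronoun — Principle B does not apply; allowed.
— the jurors: possessor inside the second object DP of the clause headed by 'asked'; is c-commanded by the pronoun; coreference would bind this R-expression — blocked (Principle C).
— the jurors' colleagues: second object of the clause headed by 'asked'; is c-commanded by the pronoun; coreference would bind this R-expression — blocked (Principle C).
— the villagers: object of the clause headed by 'asked'; is c-commanded by the pronoun; coreference would bind this R-expression — blocked (Principle C).

the delegates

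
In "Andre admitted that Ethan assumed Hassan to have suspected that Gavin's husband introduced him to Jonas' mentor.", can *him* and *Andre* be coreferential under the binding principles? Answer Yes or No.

Yes

*Andre* is an R-expression; Principle C requires it to be free (not bound by any c-commanding expression).
— him: object of the clause headed by 'introduced'; the pronoun does not c-command the R-expression — coreference allowed.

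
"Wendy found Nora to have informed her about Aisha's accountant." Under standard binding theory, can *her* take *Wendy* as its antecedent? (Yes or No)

Yes

*her* is a pronoun; Principle B requires it to be free in its binding domain — the clause headed by 'informed'.
— Wendy: subject of the matrix clause; c-commands the pronoun but lies outside its binding domain — allowed.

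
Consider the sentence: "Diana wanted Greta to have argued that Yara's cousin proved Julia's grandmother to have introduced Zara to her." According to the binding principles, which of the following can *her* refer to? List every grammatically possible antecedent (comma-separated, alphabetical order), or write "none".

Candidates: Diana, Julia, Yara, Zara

*her* is a pronoun; Principle B requires it to be free in its binding domain — the clause headed by 'introduced'.
— Diana: subject of the matrix clause; c-commands the pronoun but lies outside its binding domain — allowed.
— Julia: possessor inside the subject DP of the clause headed by 'introduced'; does not c-command the pronoun — Principle B does not apply; allowed.
— Yara: possessor inside the subject DP of the clause headed by 'proved'; does not c-command the pronoun — Principle B does not apply; allowed.
— Zara: object of the clause headed by 'introduced'; c-commands the pronoun within its binding domain — blocked (Principle B).

Diana, Julia, Yara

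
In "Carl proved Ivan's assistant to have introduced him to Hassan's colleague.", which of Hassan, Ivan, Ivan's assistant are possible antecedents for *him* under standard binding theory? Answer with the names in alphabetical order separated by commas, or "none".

*him* is a pronoun; Principle B requires it to be free in its binding domain — the clause headed by 'introduced'.
— Hassan: possessor inside the second object DP of the clause headed by 'introduced'; is c-commanded by the pronoun; coreference would bind this R-expression — blocked (Principle C).
— Ivan: possessor inside the subject DP of the clause headed by 'introduced'; does not c-command the pronoun — Principle B does not apply; allowed.
— Ivan's assistant: subject of the clause headed by 'introduced'; c-commands the pronoun within its binding domain — blocked (Principle B).

Ivan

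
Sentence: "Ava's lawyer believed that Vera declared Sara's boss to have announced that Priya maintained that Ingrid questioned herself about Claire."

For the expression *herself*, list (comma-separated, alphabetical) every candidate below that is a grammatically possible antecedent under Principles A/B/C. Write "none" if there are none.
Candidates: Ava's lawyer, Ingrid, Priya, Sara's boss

*herself* is a reflexive; Principle A requires it to be bound within its binding domain — the clause headed by 'questioned'.
— Ava's lawyer: subject of the matrix clause; c-commands the reflexive but lies outside its binding domain — cannot bind it (Principle A).
— Ingrid: subject of the clause headed by 'questioned'; c-commands the reflexive within its binding domain — allowed (Principle A).
— Priya: subject of the clause headed by 'maintained'; c-commands the reflexive but lies outside its binding domain — cannot bind it (Principle A).
— Sara's boss: subject of the clause headed by 'announced'; c-commands the reflexive but lies outside its binding domain — cannot bind it (Principle A).

Ingrid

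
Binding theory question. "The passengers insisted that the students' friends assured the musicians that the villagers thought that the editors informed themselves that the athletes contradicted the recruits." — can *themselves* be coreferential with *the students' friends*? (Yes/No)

*themselves* is a reflexive; Principle A requires it to be bound within its binding domain — the clause headed by 'informed'.
— the students' friends: subject of the clause headed by 'assured'; c-commands the reflexive but lies outside its binding domain — cannot bind it (Principle A).

No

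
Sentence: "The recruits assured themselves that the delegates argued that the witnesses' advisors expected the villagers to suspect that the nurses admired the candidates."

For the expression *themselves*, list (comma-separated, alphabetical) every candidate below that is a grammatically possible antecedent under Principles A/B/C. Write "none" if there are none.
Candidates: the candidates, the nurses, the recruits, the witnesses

the recruits

*themselves* is a reflexive; Principle A requires it to be bound within its binding domain — the matrix clause.
— the candidates: object of the clause headed by 'admired'; does not c-command the reflexive — cannot bind it (Principle A).
— the nurses: subject of the clause headed by 'admired'; does not c-command the reflexive — cannot bind it (Principle A).
— the recruits: subject of the matrix clause; c-commands the reflexive within its binding domain — allowed (Principle A).
— the witnesses: possessor inside the subject DP of the clause headed by 'expected'; does not c-command the reflexive — cannot bind it (Principle A).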